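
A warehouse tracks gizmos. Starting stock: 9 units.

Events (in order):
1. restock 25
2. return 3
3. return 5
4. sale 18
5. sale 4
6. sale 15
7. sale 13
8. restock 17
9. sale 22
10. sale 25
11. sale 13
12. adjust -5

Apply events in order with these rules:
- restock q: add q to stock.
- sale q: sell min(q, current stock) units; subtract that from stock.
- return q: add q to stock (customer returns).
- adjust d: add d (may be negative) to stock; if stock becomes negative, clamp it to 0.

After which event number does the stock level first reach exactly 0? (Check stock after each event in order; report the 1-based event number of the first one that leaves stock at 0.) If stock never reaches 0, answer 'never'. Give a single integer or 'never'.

Answer: 7

Derivation:
Processing events:
Start: stock = 9
  Event 1 (restock 25): 9 + 25 = 34
  Event 2 (return 3): 34 + 3 = 37
  Event 3 (return 5): 37 + 5 = 42
  Event 4 (sale 18): sell min(18,42)=18. stock: 42 - 18 = 24. total_sold = 18
  Event 5 (sale 4): sell min(4,24)=4. stock: 24 - 4 = 20. total_sold = 22
  Event 6 (sale 15): sell min(15,20)=15. stock: 20 - 15 = 5. total_sold = 37
  Event 7 (sale 13): sell min(13,5)=5. stock: 5 - 5 = 0. total_sold = 42
  Event 8 (restock 17): 0 + 17 = 17
  Event 9 (sale 22): sell min(22,17)=17. stock: 17 - 17 = 0. total_sold = 59
  Event 10 (sale 25): sell min(25,0)=0. stock: 0 - 0 = 0. total_sold = 59
  Event 11 (sale 13): sell min(13,0)=0. stock: 0 - 0 = 0. total_sold = 59
  Event 12 (adjust -5): 0 + -5 = 0 (clamped to 0)
Final: stock = 0, total_sold = 59

First zero at event 7.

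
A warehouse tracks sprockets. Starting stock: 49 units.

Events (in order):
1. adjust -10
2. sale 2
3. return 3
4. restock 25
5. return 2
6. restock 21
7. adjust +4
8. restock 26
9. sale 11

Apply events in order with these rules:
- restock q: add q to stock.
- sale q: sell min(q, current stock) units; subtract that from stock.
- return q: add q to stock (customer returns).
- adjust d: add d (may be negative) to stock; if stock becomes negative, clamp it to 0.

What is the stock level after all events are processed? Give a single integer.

Processing events:
Start: stock = 49
  Event 1 (adjust -10): 49 + -10 = 39
  Event 2 (sale 2): sell min(2,39)=2. stock: 39 - 2 = 37. total_sold = 2
  Event 3 (return 3): 37 + 3 = 40
  Event 4 (restock 25): 40 + 25 = 65
  Event 5 (return 2): 65 + 2 = 67
  Event 6 (restock 21): 67 + 21 = 88
  Event 7 (adjust +4): 88 + 4 = 92
  Event 8 (restock 26): 92 + 26 = 118
  Event 9 (sale 11): sell min(11,118)=11. stock: 118 - 11 = 107. total_sold = 13
Final: stock = 107, total_sold = 13

Answer: 107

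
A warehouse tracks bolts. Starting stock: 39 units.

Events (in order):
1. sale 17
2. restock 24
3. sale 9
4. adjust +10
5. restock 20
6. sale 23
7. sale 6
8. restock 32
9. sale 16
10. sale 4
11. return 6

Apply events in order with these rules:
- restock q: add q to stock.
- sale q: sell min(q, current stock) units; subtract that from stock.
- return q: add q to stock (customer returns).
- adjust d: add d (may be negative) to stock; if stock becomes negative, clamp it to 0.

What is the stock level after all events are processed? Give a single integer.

Processing events:
Start: stock = 39
  Event 1 (sale 17): sell min(17,39)=17. stock: 39 - 17 = 22. total_sold = 17
  Event 2 (restock 24): 22 + 24 = 46
  Event 3 (sale 9): sell min(9,46)=9. stock: 46 - 9 = 37. total_sold = 26
  Event 4 (adjust +10): 37 + 10 = 47
  Event 5 (restock 20): 47 + 20 = 67
  Event 6 (sale 23): sell min(23,67)=23. stock: 67 - 23 = 44. total_sold = 49
  Event 7 (sale 6): sell min(6,44)=6. stock: 44 - 6 = 38. total_sold = 55
  Event 8 (restock 32): 38 + 32 = 70
  Event 9 (sale 16): sell min(16,70)=16. stock: 70 - 16 = 54. total_sold = 71
  Event 10 (sale 4): sell min(4,54)=4. stock: 54 - 4 = 50. total_sold = 75
  Event 11 (return 6): 50 + 6 = 56
Final: stock = 56, total_sold = 75

Answer: 56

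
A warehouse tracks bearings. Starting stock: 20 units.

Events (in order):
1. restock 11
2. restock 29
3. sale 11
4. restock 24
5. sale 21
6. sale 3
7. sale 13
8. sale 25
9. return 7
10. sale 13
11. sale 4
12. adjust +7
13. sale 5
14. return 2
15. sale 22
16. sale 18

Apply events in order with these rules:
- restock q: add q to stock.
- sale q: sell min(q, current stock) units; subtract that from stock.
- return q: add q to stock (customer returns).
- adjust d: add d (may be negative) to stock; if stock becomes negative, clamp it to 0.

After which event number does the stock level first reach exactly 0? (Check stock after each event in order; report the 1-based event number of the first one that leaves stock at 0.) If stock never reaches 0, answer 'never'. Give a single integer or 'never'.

Answer: 15

Derivation:
Processing events:
Start: stock = 20
  Event 1 (restock 11): 20 + 11 = 31
  Event 2 (restock 29): 31 + 29 = 60
  Event 3 (sale 11): sell min(11,60)=11. stock: 60 - 11 = 49. total_sold = 11
  Event 4 (restock 24): 49 + 24 = 73
  Event 5 (sale 21): sell min(21,73)=21. stock: 73 - 21 = 52. total_sold = 32
  Event 6 (sale 3): sell min(3,52)=3. stock: 52 - 3 = 49. total_sold = 35
  Event 7 (sale 13): sell min(13,49)=13. stock: 49 - 13 = 36. total_sold = 48
  Event 8 (sale 25): sell min(25,36)=25. stock: 36 - 25 = 11. total_sold = 73
  Event 9 (return 7): 11 + 7 = 18
  Event 10 (sale 13): sell min(13,18)=13. stock: 18 - 13 = 5. total_sold = 86
  Event 11 (sale 4): sell min(4,5)=4. stock: 5 - 4 = 1. total_sold = 90
  Event 12 (adjust +7): 1 + 7 = 8
  Event 13 (sale 5): sell min(5,8)=5. stock: 8 - 5 = 3. total_sold = 95
  Event 14 (return 2): 3 + 2 = 5
  Event 15 (sale 22): sell min(22,5)=5. stock: 5 - 5 = 0. total_sold = 100
  Event 16 (sale 18): sell min(18,0)=0. stock: 0 - 0 = 0. total_sold = 100
Final: stock = 0, total_sold = 100

First zero at event 15.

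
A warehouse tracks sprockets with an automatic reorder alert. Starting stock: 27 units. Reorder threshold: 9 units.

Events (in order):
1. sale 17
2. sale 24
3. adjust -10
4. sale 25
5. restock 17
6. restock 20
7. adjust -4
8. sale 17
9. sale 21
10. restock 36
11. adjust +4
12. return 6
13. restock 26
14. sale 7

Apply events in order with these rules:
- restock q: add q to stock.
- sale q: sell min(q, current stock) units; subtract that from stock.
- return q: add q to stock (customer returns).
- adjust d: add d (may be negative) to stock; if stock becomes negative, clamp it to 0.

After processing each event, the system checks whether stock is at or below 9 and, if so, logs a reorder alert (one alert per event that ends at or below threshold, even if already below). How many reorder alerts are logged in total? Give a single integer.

Answer: 4

Derivation:
Processing events:
Start: stock = 27
  Event 1 (sale 17): sell min(17,27)=17. stock: 27 - 17 = 10. total_sold = 17
  Event 2 (sale 24): sell min(24,10)=10. stock: 10 - 10 = 0. total_sold = 27
  Event 3 (adjust -10): 0 + -10 = 0 (clamped to 0)
  Event 4 (sale 25): sell min(25,0)=0. stock: 0 - 0 = 0. total_sold = 27
  Event 5 (restock 17): 0 + 17 = 17
  Event 6 (restock 20): 17 + 20 = 37
  Event 7 (adjust -4): 37 + -4 = 33
  Event 8 (sale 17): sell min(17,33)=17. stock: 33 - 17 = 16. total_sold = 44
  Event 9 (sale 21): sell min(21,16)=16. stock: 16 - 16 = 0. total_sold = 60
  Event 10 (restock 36): 0 + 36 = 36
  Event 11 (adjust +4): 36 + 4 = 40
  Event 12 (return 6): 40 + 6 = 46
  Event 13 (restock 26): 46 + 26 = 72
  Event 14 (sale 7): sell min(7,72)=7. stock: 72 - 7 = 65. total_sold = 67
Final: stock = 65, total_sold = 67

Checking against threshold 9:
  After event 1: stock=10 > 9
  After event 2: stock=0 <= 9 -> ALERT
  After event 3: stock=0 <= 9 -> ALERT
  After event 4: stock=0 <= 9 -> ALERT
  After event 5: stock=17 > 9
  After event 6: stock=37 > 9
  After event 7: stock=33 > 9
  After event 8: stock=16 > 9
  After event 9: stock=0 <= 9 -> ALERT
  After event 10: stock=36 > 9
  After event 11: stock=40 > 9
  After event 12: stock=46 > 9
  After event 13: stock=72 > 9
  After event 14: stock=65 > 9
Alert events: [2, 3, 4, 9]. Count = 4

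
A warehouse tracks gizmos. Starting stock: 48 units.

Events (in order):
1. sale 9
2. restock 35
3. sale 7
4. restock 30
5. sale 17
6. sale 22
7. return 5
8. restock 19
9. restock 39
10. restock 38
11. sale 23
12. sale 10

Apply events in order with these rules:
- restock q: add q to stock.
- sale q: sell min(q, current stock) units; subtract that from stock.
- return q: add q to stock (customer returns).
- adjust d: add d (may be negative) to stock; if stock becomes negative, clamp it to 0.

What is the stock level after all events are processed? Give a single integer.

Answer: 126

Derivation:
Processing events:
Start: stock = 48
  Event 1 (sale 9): sell min(9,48)=9. stock: 48 - 9 = 39. total_sold = 9
  Event 2 (restock 35): 39 + 35 = 74
  Event 3 (sale 7): sell min(7,74)=7. stock: 74 - 7 = 67. total_sold = 16
  Event 4 (restock 30): 67 + 30 = 97
  Event 5 (sale 17): sell min(17,97)=17. stock: 97 - 17 = 80. total_sold = 33
  Event 6 (sale 22): sell min(22,80)=22. stock: 80 - 22 = 58. total_sold = 55
  Event 7 (return 5): 58 + 5 = 63
  Event 8 (restock 19): 63 + 19 = 82
  Event 9 (restock 39): 82 + 39 = 121
  Event 10 (restock 38): 121 + 38 = 159
  Event 11 (sale 23): sell min(23,159)=23. stock: 159 - 23 = 136. total_sold = 78
  Event 12 (sale 10): sell min(10,136)=10. stock: 136 - 10 = 126. total_sold = 88
Final: stock = 126, total_sold = 88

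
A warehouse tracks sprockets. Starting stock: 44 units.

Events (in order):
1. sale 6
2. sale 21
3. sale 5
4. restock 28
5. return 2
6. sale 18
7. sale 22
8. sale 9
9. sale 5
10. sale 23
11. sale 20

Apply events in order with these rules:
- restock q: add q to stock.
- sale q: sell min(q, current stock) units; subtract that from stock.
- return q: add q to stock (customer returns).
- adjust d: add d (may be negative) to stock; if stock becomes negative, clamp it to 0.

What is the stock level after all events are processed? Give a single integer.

Answer: 0

Derivation:
Processing events:
Start: stock = 44
  Event 1 (sale 6): sell min(6,44)=6. stock: 44 - 6 = 38. total_sold = 6
  Event 2 (sale 21): sell min(21,38)=21. stock: 38 - 21 = 17. total_sold = 27
  Event 3 (sale 5): sell min(5,17)=5. stock: 17 - 5 = 12. total_sold = 32
  Event 4 (restock 28): 12 + 28 = 40
  Event 5 (return 2): 40 + 2 = 42
  Event 6 (sale 18): sell min(18,42)=18. stock: 42 - 18 = 24. total_sold = 50
  Event 7 (sale 22): sell min(22,24)=22. stock: 24 - 22 = 2. total_sold = 72
  Event 8 (sale 9): sell min(9,2)=2. stock: 2 - 2 = 0. total_sold = 74
  Event 9 (sale 5): sell min(5,0)=0. stock: 0 - 0 = 0. total_sold = 74
  Event 10 (sale 23): sell min(23,0)=0. stock: 0 - 0 = 0. total_sold = 74
  Event 11 (sale 20): sell min(20,0)=0. stock: 0 - 0 = 0. total_sold = 74
Final: stock = 0, total_sold = 74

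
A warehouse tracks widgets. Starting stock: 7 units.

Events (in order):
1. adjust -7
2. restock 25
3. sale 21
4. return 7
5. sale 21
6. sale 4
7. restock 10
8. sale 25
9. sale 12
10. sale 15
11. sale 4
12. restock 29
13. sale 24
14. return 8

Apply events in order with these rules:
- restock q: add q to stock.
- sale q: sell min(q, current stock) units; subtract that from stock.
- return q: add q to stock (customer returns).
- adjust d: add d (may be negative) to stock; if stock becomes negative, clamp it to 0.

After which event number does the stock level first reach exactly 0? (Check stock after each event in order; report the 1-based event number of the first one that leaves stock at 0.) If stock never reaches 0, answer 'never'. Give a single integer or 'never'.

Processing events:
Start: stock = 7
  Event 1 (adjust -7): 7 + -7 = 0
  Event 2 (restock 25): 0 + 25 = 25
  Event 3 (sale 21): sell min(21,25)=21. stock: 25 - 21 = 4. total_sold = 21
  Event 4 (return 7): 4 + 7 = 11
  Event 5 (sale 21): sell min(21,11)=11. stock: 11 - 11 = 0. total_sold = 32
  Event 6 (sale 4): sell min(4,0)=0. stock: 0 - 0 = 0. total_sold = 32
  Event 7 (restock 10): 0 + 10 = 10
  Event 8 (sale 25): sell min(25,10)=10. stock: 10 - 10 = 0. total_sold = 42
  Event 9 (sale 12): sell min(12,0)=0. stock: 0 - 0 = 0. total_sold = 42
  Event 10 (sale 15): sell min(15,0)=0. stock: 0 - 0 = 0. total_sold = 42
  Event 11 (sale 4): sell min(4,0)=0. stock: 0 - 0 = 0. total_sold = 42
  Event 12 (restock 29): 0 + 29 = 29
  Event 13 (sale 24): sell min(24,29)=24. stock: 29 - 24 = 5. total_sold = 66
  Event 14 (return 8): 5 + 8 = 13
Final: stock = 13, total_sold = 66

First zero at event 1.

Answer: 1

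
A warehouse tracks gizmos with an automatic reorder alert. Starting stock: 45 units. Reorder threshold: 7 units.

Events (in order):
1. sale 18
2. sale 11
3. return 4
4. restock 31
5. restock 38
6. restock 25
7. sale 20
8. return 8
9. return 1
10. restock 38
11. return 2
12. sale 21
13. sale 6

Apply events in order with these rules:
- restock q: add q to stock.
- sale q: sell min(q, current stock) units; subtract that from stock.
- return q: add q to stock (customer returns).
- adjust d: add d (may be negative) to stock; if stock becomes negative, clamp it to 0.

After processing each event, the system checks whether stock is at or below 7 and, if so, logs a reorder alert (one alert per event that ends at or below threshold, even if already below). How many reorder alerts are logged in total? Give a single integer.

Processing events:
Start: stock = 45
  Event 1 (sale 18): sell min(18,45)=18. stock: 45 - 18 = 27. total_sold = 18
  Event 2 (sale 11): sell min(11,27)=11. stock: 27 - 11 = 16. total_sold = 29
  Event 3 (return 4): 16 + 4 = 20
  Event 4 (restock 31): 20 + 31 = 51
  Event 5 (restock 38): 51 + 38 = 89
  Event 6 (restock 25): 89 + 25 = 114
  Event 7 (sale 20): sell min(20,114)=20. stock: 114 - 20 = 94. total_sold = 49
  Event 8 (return 8): 94 + 8 = 102
  Event 9 (return 1): 102 + 1 = 103
  Event 10 (restock 38): 103 + 38 = 141
  Event 11 (return 2): 141 + 2 = 143
  Event 12 (sale 21): sell min(21,143)=21. stock: 143 - 21 = 122. total_sold = 70
  Event 13 (sale 6): sell min(6,122)=6. stock: 122 - 6 = 116. total_sold = 76
Final: stock = 116, total_sold = 76

Checking against threshold 7:
  After event 1: stock=27 > 7
  After event 2: stock=16 > 7
  After event 3: stock=20 > 7
  After event 4: stock=51 > 7
  After event 5: stock=89 > 7
  After event 6: stock=114 > 7
  After event 7: stock=94 > 7
  After event 8: stock=102 > 7
  After event 9: stock=103 > 7
  After event 10: stock=141 > 7
  After event 11: stock=143 > 7
  After event 12: stock=122 > 7
  After event 13: stock=116 > 7
Alert events: []. Count = 0

Answer: 0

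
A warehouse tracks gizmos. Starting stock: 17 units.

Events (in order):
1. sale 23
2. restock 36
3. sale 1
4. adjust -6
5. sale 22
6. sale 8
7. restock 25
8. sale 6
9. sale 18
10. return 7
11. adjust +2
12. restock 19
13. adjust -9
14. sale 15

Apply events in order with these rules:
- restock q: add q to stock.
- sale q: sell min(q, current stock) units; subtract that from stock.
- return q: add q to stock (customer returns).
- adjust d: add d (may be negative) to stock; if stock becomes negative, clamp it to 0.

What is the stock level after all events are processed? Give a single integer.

Answer: 5

Derivation:
Processing events:
Start: stock = 17
  Event 1 (sale 23): sell min(23,17)=17. stock: 17 - 17 = 0. total_sold = 17
  Event 2 (restock 36): 0 + 36 = 36
  Event 3 (sale 1): sell min(1,36)=1. stock: 36 - 1 = 35. total_sold = 18
  Event 4 (adjust -6): 35 + -6 = 29
  Event 5 (sale 22): sell min(22,29)=22. stock: 29 - 22 = 7. total_sold = 40
  Event 6 (sale 8): sell min(8,7)=7. stock: 7 - 7 = 0. total_sold = 47
  Event 7 (restock 25): 0 + 25 = 25
  Event 8 (sale 6): sell min(6,25)=6. stock: 25 - 6 = 19. total_sold = 53
  Event 9 (sale 18): sell min(18,19)=18. stock: 19 - 18 = 1. total_sold = 71
  Event 10 (return 7): 1 + 7 = 8
  Event 11 (adjust +2): 8 + 2 = 10
  Event 12 (restock 19): 10 + 19 = 29
  Event 13 (adjust -9): 29 + -9 = 20
  Event 14 (sale 15): sell min(15,20)=15. stock: 20 - 15 = 5. total_sold = 86
Final: stock = 5, total_sold = 86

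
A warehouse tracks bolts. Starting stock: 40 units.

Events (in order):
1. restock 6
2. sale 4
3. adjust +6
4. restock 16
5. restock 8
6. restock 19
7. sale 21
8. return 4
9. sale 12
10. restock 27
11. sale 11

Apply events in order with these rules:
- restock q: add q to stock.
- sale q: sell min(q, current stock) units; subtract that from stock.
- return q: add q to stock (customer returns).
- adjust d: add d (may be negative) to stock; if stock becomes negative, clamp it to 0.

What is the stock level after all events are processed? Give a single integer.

Answer: 78

Derivation:
Processing events:
Start: stock = 40
  Event 1 (restock 6): 40 + 6 = 46
  Event 2 (sale 4): sell min(4,46)=4. stock: 46 - 4 = 42. total_sold = 4
  Event 3 (adjust +6): 42 + 6 = 48
  Event 4 (restock 16): 48 + 16 = 64
  Event 5 (restock 8): 64 + 8 = 72
  Event 6 (restock 19): 72 + 19 = 91
  Event 7 (sale 21): sell min(21,91)=21. stock: 91 - 21 = 70. total_sold = 25
  Event 8 (return 4): 70 + 4 = 74
  Event 9 (sale 12): sell min(12,74)=12. stock: 74 - 12 = 62. total_sold = 37
  Event 10 (restock 27): 62 + 27 = 89
  Event 11 (sale 11): sell min(11,89)=11. stock: 89 - 11 = 78. total_sold = 48
Final: stock = 78, total_sold = 48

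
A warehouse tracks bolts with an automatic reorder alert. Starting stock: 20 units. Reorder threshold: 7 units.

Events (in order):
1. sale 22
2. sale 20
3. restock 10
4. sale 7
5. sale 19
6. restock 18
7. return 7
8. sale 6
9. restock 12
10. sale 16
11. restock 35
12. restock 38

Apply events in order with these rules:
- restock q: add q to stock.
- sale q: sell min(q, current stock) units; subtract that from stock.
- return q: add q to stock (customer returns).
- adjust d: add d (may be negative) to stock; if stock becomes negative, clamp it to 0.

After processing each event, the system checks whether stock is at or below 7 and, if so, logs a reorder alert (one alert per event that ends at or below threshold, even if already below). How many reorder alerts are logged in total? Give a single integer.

Answer: 4

Derivation:
Processing events:
Start: stock = 20
  Event 1 (sale 22): sell min(22,20)=20. stock: 20 - 20 = 0. total_sold = 20
  Event 2 (sale 20): sell min(20,0)=0. stock: 0 - 0 = 0. total_sold = 20
  Event 3 (restock 10): 0 + 10 = 10
  Event 4 (sale 7): sell min(7,10)=7. stock: 10 - 7 = 3. total_sold = 27
  Event 5 (sale 19): sell min(19,3)=3. stock: 3 - 3 = 0. total_sold = 30
  Event 6 (restock 18): 0 + 18 = 18
  Event 7 (return 7): 18 + 7 = 25
  Event 8 (sale 6): sell min(6,25)=6. stock: 25 - 6 = 19. total_sold = 36
  Event 9 (restock 12): 19 + 12 = 31
  Event 10 (sale 16): sell min(16,31)=16. stock: 31 - 16 = 15. total_sold = 52
  Event 11 (restock 35): 15 + 35 = 50
  Event 12 (restock 38): 50 + 38 = 88
Final: stock = 88, total_sold = 52

Checking against threshold 7:
  After event 1: stock=0 <= 7 -> ALERT
  After event 2: stock=0 <= 7 -> ALERT
  After event 3: stock=10 > 7
  After event 4: stock=3 <= 7 -> ALERT
  After event 5: stock=0 <= 7 -> ALERT
  After event 6: stock=18 > 7
  After event 7: stock=25 > 7
  After event 8: stock=19 > 7
  After event 9: stock=31 > 7
  After event 10: stock=15 > 7
  After event 11: stock=50 > 7
  After event 12: stock=88 > 7
Alert events: [1, 2, 4, 5]. Count = 4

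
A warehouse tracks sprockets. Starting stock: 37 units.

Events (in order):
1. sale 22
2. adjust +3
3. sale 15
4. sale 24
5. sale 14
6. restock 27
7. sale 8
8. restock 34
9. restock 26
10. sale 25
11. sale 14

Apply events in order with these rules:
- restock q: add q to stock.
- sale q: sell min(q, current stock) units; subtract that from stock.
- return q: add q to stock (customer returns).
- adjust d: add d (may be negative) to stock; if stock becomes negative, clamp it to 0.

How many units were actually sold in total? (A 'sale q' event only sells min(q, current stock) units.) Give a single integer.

Answer: 87

Derivation:
Processing events:
Start: stock = 37
  Event 1 (sale 22): sell min(22,37)=22. stock: 37 - 22 = 15. total_sold = 22
  Event 2 (adjust +3): 15 + 3 = 18
  Event 3 (sale 15): sell min(15,18)=15. stock: 18 - 15 = 3. total_sold = 37
  Event 4 (sale 24): sell min(24,3)=3. stock: 3 - 3 = 0. total_sold = 40
  Event 5 (sale 14): sell min(14,0)=0. stock: 0 - 0 = 0. total_sold = 40
  Event 6 (restock 27): 0 + 27 = 27
  Event 7 (sale 8): sell min(8,27)=8. stock: 27 - 8 = 19. total_sold = 48
  Event 8 (restock 34): 19 + 34 = 53
  Event 9 (restock 26): 53 + 26 = 79
  Event 10 (sale 25): sell min(25,79)=25. stock: 79 - 25 = 54. total_sold = 73
  Event 11 (sale 14): sell min(14,54)=14. stock: 54 - 14 = 40. total_sold = 87
Final: stock = 40, total_sold = 87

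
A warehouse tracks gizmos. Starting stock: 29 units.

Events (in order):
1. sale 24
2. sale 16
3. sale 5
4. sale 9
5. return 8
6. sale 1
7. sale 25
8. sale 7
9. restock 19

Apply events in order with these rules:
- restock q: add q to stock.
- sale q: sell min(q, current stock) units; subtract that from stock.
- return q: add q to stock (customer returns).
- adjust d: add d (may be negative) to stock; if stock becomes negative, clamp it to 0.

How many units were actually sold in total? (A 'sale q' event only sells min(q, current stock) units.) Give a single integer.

Answer: 37

Derivation:
Processing events:
Start: stock = 29
  Event 1 (sale 24): sell min(24,29)=24. stock: 29 - 24 = 5. total_sold = 24
  Event 2 (sale 16): sell min(16,5)=5. stock: 5 - 5 = 0. total_sold = 29
  Event 3 (sale 5): sell min(5,0)=0. stock: 0 - 0 = 0. total_sold = 29
  Event 4 (sale 9): sell min(9,0)=0. stock: 0 - 0 = 0. total_sold = 29
  Event 5 (return 8): 0 + 8 = 8
  Event 6 (sale 1): sell min(1,8)=1. stock: 8 - 1 = 7. total_sold = 30
  Event 7 (sale 25): sell min(25,7)=7. stock: 7 - 7 = 0. total_sold = 37
  Event 8 (sale 7): sell min(7,0)=0. stock: 0 - 0 = 0. total_sold = 37
  Event 9 (restock 19): 0 + 19 = 19
Final: stock = 19, total_sold = 37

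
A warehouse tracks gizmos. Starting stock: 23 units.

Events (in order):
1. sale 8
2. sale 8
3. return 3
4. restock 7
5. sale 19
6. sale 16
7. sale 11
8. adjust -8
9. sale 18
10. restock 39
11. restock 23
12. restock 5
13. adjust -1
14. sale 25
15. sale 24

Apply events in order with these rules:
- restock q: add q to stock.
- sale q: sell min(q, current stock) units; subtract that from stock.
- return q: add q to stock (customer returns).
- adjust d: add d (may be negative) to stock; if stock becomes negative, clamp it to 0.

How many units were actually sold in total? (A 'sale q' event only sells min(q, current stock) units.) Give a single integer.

Processing events:
Start: stock = 23
  Event 1 (sale 8): sell min(8,23)=8. stock: 23 - 8 = 15. total_sold = 8
  Event 2 (sale 8): sell min(8,15)=8. stock: 15 - 8 = 7. total_sold = 16
  Event 3 (return 3): 7 + 3 = 10
  Event 4 (restock 7): 10 + 7 = 17
  Event 5 (sale 19): sell min(19,17)=17. stock: 17 - 17 = 0. total_sold = 33
  Event 6 (sale 16): sell min(16,0)=0. stock: 0 - 0 = 0. total_sold = 33
  Event 7 (sale 11): sell min(11,0)=0. stock: 0 - 0 = 0. total_sold = 33
  Event 8 (adjust -8): 0 + -8 = 0 (clamped to 0)
  Event 9 (sale 18): sell min(18,0)=0. stock: 0 - 0 = 0. total_sold = 33
  Event 10 (restock 39): 0 + 39 = 39
  Event 11 (restock 23): 39 + 23 = 62
  Event 12 (restock 5): 62 + 5 = 67
  Event 13 (adjust -1): 67 + -1 = 66
  Event 14 (sale 25): sell min(25,66)=25. stock: 66 - 25 = 41. total_sold = 58
  Event 15 (sale 24): sell min(24,41)=24. stock: 41 - 24 = 17. total_sold = 82
Final: stock = 17, total_sold = 82

Answer: 82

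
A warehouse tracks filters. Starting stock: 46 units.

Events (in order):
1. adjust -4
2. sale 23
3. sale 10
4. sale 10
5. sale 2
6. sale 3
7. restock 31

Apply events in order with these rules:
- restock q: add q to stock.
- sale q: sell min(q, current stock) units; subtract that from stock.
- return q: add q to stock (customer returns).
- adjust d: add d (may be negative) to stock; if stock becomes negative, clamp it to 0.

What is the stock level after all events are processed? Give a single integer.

Answer: 31

Derivation:
Processing events:
Start: stock = 46
  Event 1 (adjust -4): 46 + -4 = 42
  Event 2 (sale 23): sell min(23,42)=23. stock: 42 - 23 = 19. total_sold = 23
  Event 3 (sale 10): sell min(10,19)=10. stock: 19 - 10 = 9. total_sold = 33
  Event 4 (sale 10): sell min(10,9)=9. stock: 9 - 9 = 0. total_sold = 42
  Event 5 (sale 2): sell min(2,0)=0. stock: 0 - 0 = 0. total_sold = 42
  Event 6 (sale 3): sell min(3,0)=0. stock: 0 - 0 = 0. total_sold = 42
  Event 7 (restock 31): 0 + 31 = 31
Final: stock = 31, total_sold = 42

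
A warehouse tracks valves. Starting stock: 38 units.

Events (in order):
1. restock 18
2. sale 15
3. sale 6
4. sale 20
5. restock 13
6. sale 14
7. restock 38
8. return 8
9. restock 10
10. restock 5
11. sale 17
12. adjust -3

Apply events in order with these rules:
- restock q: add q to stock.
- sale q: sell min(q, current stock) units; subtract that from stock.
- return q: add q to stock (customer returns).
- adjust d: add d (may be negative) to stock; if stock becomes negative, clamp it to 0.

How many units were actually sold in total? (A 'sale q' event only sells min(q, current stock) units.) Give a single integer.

Processing events:
Start: stock = 38
  Event 1 (restock 18): 38 + 18 = 56
  Event 2 (sale 15): sell min(15,56)=15. stock: 56 - 15 = 41. total_sold = 15
  Event 3 (sale 6): sell min(6,41)=6. stock: 41 - 6 = 35. total_sold = 21
  Event 4 (sale 20): sell min(20,35)=20. stock: 35 - 20 = 15. total_sold = 41
  Event 5 (restock 13): 15 + 13 = 28
  Event 6 (sale 14): sell min(14,28)=14. stock: 28 - 14 = 14. total_sold = 55
  Event 7 (restock 38): 14 + 38 = 52
  Event 8 (return 8): 52 + 8 = 60
  Event 9 (restock 10): 60 + 10 = 70
  Event 10 (restock 5): 70 + 5 = 75
  Event 11 (sale 17): sell min(17,75)=17. stock: 75 - 17 = 58. total_sold = 72
  Event 12 (adjust -3): 58 + -3 = 55
Final: stock = 55, total_sold = 72

Answer: 72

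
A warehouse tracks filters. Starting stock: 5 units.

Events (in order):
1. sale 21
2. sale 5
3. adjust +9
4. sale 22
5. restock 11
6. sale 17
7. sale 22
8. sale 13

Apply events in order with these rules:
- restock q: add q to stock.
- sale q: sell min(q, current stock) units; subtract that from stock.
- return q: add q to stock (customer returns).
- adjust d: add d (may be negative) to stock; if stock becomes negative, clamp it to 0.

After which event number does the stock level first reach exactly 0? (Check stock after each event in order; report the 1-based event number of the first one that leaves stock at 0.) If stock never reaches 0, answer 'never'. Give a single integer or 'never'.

Processing events:
Start: stock = 5
  Event 1 (sale 21): sell min(21,5)=5. stock: 5 - 5 = 0. total_sold = 5
  Event 2 (sale 5): sell min(5,0)=0. stock: 0 - 0 = 0. total_sold = 5
  Event 3 (adjust +9): 0 + 9 = 9
  Event 4 (sale 22): sell min(22,9)=9. stock: 9 - 9 = 0. total_sold = 14
  Event 5 (restock 11): 0 + 11 = 11
  Event 6 (sale 17): sell min(17,11)=11. stock: 11 - 11 = 0. total_sold = 25
  Event 7 (sale 22): sell min(22,0)=0. stock: 0 - 0 = 0. total_sold = 25
  Event 8 (sale 13): sell min(13,0)=0. stock: 0 - 0 = 0. total_sold = 25
Final: stock = 0, total_sold = 25

First zero at event 1.

Answer: 1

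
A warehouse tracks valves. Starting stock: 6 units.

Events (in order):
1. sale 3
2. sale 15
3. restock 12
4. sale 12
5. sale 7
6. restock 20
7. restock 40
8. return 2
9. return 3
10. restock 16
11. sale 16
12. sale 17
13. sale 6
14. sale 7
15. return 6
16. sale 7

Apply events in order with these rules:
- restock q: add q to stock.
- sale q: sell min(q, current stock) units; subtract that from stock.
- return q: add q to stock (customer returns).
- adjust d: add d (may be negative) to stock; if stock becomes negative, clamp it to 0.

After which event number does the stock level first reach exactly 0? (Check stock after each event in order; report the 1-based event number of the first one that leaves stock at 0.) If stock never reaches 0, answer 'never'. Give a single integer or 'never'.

Answer: 2

Derivation:
Processing events:
Start: stock = 6
  Event 1 (sale 3): sell min(3,6)=3. stock: 6 - 3 = 3. total_sold = 3
  Event 2 (sale 15): sell min(15,3)=3. stock: 3 - 3 = 0. total_sold = 6
  Event 3 (restock 12): 0 + 12 = 12
  Event 4 (sale 12): sell min(12,12)=12. stock: 12 - 12 = 0. total_sold = 18
  Event 5 (sale 7): sell min(7,0)=0. stock: 0 - 0 = 0. total_sold = 18
  Event 6 (restock 20): 0 + 20 = 20
  Event 7 (restock 40): 20 + 40 = 60
  Event 8 (return 2): 60 + 2 = 62
  Event 9 (return 3): 62 + 3 = 65
  Event 10 (restock 16): 65 + 16 = 81
  Event 11 (sale 16): sell min(16,81)=16. stock: 81 - 16 = 65. total_sold = 34
  Event 12 (sale 17): sell min(17,65)=17. stock: 65 - 17 = 48. total_sold = 51
  Event 13 (sale 6): sell min(6,48)=6. stock: 48 - 6 = 42. total_sold = 57
  Event 14 (sale 7): sell min(7,42)=7. stock: 42 - 7 = 35. total_sold = 64
  Event 15 (return 6): 35 + 6 = 41
  Event 16 (sale 7): sell min(7,41)=7. stock: 41 - 7 = 34. total_sold = 71
Final: stock = 34, total_sold = 71

First zero at event 2.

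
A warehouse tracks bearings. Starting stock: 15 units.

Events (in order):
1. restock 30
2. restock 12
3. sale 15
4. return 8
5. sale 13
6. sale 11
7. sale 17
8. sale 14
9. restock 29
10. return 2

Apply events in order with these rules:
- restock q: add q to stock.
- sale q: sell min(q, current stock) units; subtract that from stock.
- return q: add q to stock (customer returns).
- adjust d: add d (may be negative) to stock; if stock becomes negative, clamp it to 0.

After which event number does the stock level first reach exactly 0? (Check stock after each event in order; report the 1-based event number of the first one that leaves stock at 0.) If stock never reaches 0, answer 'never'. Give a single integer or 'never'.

Answer: 8

Derivation:
Processing events:
Start: stock = 15
  Event 1 (restock 30): 15 + 30 = 45
  Event 2 (restock 12): 45 + 12 = 57
  Event 3 (sale 15): sell min(15,57)=15. stock: 57 - 15 = 42. total_sold = 15
  Event 4 (return 8): 42 + 8 = 50
  Event 5 (sale 13): sell min(13,50)=13. stock: 50 - 13 = 37. total_sold = 28
  Event 6 (sale 11): sell min(11,37)=11. stock: 37 - 11 = 26. total_sold = 39
  Event 7 (sale 17): sell min(17,26)=17. stock: 26 - 17 = 9. total_sold = 56
  Event 8 (sale 14): sell min(14,9)=9. stock: 9 - 9 = 0. total_sold = 65
  Event 9 (restock 29): 0 + 29 = 29
  Event 10 (return 2): 29 + 2 = 31
Final: stock = 31, total_sold = 65

First zero at event 8.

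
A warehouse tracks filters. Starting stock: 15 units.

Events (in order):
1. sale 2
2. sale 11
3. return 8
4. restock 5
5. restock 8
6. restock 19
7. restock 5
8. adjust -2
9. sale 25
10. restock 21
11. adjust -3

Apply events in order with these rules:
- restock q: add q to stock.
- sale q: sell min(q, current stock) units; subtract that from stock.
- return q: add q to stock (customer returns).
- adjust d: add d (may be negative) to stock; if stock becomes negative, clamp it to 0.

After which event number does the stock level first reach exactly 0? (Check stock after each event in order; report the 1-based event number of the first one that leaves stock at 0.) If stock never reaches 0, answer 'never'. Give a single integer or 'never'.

Answer: never

Derivation:
Processing events:
Start: stock = 15
  Event 1 (sale 2): sell min(2,15)=2. stock: 15 - 2 = 13. total_sold = 2
  Event 2 (sale 11): sell min(11,13)=11. stock: 13 - 11 = 2. total_sold = 13
  Event 3 (return 8): 2 + 8 = 10
  Event 4 (restock 5): 10 + 5 = 15
  Event 5 (restock 8): 15 + 8 = 23
  Event 6 (restock 19): 23 + 19 = 42
  Event 7 (restock 5): 42 + 5 = 47
  Event 8 (adjust -2): 47 + -2 = 45
  Event 9 (sale 25): sell min(25,45)=25. stock: 45 - 25 = 20. total_sold = 38
  Event 10 (restock 21): 20 + 21 = 41
  Event 11 (adjust -3): 41 + -3 = 38
Final: stock = 38, total_sold = 38

Stock never reaches 0.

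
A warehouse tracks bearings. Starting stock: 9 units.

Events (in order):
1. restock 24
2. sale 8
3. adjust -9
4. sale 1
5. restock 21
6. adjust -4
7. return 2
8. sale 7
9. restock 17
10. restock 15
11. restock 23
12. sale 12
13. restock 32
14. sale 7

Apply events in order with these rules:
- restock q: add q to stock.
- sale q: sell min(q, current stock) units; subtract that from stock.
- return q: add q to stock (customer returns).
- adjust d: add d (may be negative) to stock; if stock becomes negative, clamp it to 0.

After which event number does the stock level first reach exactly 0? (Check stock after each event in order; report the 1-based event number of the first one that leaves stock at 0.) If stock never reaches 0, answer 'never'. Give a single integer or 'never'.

Answer: never

Derivation:
Processing events:
Start: stock = 9
  Event 1 (restock 24): 9 + 24 = 33
  Event 2 (sale 8): sell min(8,33)=8. stock: 33 - 8 = 25. total_sold = 8
  Event 3 (adjust -9): 25 + -9 = 16
  Event 4 (sale 1): sell min(1,16)=1. stock: 16 - 1 = 15. total_sold = 9
  Event 5 (restock 21): 15 + 21 = 36
  Event 6 (adjust -4): 36 + -4 = 32
  Event 7 (return 2): 32 + 2 = 34
  Event 8 (sale 7): sell min(7,34)=7. stock: 34 - 7 = 27. total_sold = 16
  Event 9 (restock 17): 27 + 17 = 44
  Event 10 (restock 15): 44 + 15 = 59
  Event 11 (restock 23): 59 + 23 = 82
  Event 12 (sale 12): sell min(12,82)=12. stock: 82 - 12 = 70. total_sold = 28
  Event 13 (restock 32): 70 + 32 = 102
  Event 14 (sale 7): sell min(7,102)=7. stock: 102 - 7 = 95. total_sold = 35
Final: stock = 95, total_sold = 35

Stock never reaches 0.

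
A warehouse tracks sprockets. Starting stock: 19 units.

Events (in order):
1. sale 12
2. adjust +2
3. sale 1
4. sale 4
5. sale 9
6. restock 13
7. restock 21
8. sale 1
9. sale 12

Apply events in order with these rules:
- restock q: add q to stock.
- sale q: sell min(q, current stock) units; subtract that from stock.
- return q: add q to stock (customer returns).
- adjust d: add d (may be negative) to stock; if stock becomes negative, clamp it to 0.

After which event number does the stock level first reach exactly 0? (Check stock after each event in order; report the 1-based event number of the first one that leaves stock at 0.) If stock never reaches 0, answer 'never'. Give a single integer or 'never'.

Answer: 5

Derivation:
Processing events:
Start: stock = 19
  Event 1 (sale 12): sell min(12,19)=12. stock: 19 - 12 = 7. total_sold = 12
  Event 2 (adjust +2): 7 + 2 = 9
  Event 3 (sale 1): sell min(1,9)=1. stock: 9 - 1 = 8. total_sold = 13
  Event 4 (sale 4): sell min(4,8)=4. stock: 8 - 4 = 4. total_sold = 17
  Event 5 (sale 9): sell min(9,4)=4. stock: 4 - 4 = 0. total_sold = 21
  Event 6 (restock 13): 0 + 13 = 13
  Event 7 (restock 21): 13 + 21 = 34
  Event 8 (sale 1): sell min(1,34)=1. stock: 34 - 1 = 33. total_sold = 22
  Event 9 (sale 12): sell min(12,33)=12. stock: 33 - 12 = 21. total_sold = 34
Final: stock = 21, total_sold = 34

First zero at event 5.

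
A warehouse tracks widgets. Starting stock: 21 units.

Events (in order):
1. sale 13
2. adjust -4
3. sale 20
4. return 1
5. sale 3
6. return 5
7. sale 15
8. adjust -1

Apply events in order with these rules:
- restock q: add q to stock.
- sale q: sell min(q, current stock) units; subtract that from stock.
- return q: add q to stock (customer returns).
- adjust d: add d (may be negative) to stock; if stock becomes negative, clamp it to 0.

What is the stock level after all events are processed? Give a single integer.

Answer: 0

Derivation:
Processing events:
Start: stock = 21
  Event 1 (sale 13): sell min(13,21)=13. stock: 21 - 13 = 8. total_sold = 13
  Event 2 (adjust -4): 8 + -4 = 4
  Event 3 (sale 20): sell min(20,4)=4. stock: 4 - 4 = 0. total_sold = 17
  Event 4 (return 1): 0 + 1 = 1
  Event 5 (sale 3): sell min(3,1)=1. stock: 1 - 1 = 0. total_sold = 18
  Event 6 (return 5): 0 + 5 = 5
  Event 7 (sale 15): sell min(15,5)=5. stock: 5 - 5 = 0. total_sold = 23
  Event 8 (adjust -1): 0 + -1 = 0 (clamped to 0)
Final: stock = 0, total_sold = 23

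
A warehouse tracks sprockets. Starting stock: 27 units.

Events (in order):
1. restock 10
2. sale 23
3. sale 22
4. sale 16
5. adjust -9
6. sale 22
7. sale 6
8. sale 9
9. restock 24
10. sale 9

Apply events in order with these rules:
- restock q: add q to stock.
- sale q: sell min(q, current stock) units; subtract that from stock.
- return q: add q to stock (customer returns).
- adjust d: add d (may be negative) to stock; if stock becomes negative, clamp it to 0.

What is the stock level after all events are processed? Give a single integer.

Processing events:
Start: stock = 27
  Event 1 (restock 10): 27 + 10 = 37
  Event 2 (sale 23): sell min(23,37)=23. stock: 37 - 23 = 14. total_sold = 23
  Event 3 (sale 22): sell min(22,14)=14. stock: 14 - 14 = 0. total_sold = 37
  Event 4 (sale 16): sell min(16,0)=0. stock: 0 - 0 = 0. total_sold = 37
  Event 5 (adjust -9): 0 + -9 = 0 (clamped to 0)
  Event 6 (sale 22): sell min(22,0)=0. stock: 0 - 0 = 0. total_sold = 37
  Event 7 (sale 6): sell min(6,0)=0. stock: 0 - 0 = 0. total_sold = 37
  Event 8 (sale 9): sell min(9,0)=0. stock: 0 - 0 = 0. total_sold = 37
  Event 9 (restock 24): 0 + 24 = 24
  Event 10 (sale 9): sell min(9,24)=9. stock: 24 - 9 = 15. total_sold = 46
Final: stock = 15, total_sold = 46

Answer: 15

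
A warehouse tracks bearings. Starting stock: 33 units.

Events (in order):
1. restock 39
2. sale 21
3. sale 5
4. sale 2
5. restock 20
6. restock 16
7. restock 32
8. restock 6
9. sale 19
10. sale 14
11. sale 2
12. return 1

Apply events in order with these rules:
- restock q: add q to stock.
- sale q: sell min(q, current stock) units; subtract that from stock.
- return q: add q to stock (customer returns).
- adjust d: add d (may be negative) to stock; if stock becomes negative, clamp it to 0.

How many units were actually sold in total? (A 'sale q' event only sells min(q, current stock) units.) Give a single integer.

Processing events:
Start: stock = 33
  Event 1 (restock 39): 33 + 39 = 72
  Event 2 (sale 21): sell min(21,72)=21. stock: 72 - 21 = 51. total_sold = 21
  Event 3 (sale 5): sell min(5,51)=5. stock: 51 - 5 = 46. total_sold = 26
  Event 4 (sale 2): sell min(2,46)=2. stock: 46 - 2 = 44. total_sold = 28
  Event 5 (restock 20): 44 + 20 = 64
  Event 6 (restock 16): 64 + 16 = 80
  Event 7 (restock 32): 80 + 32 = 112
  Event 8 (restock 6): 112 + 6 = 118
  Event 9 (sale 19): sell min(19,118)=19. stock: 118 - 19 = 99. total_sold = 47
  Event 10 (sale 14): sell min(14,99)=14. stock: 99 - 14 = 85. total_sold = 61
  Event 11 (sale 2): sell min(2,85)=2. stock: 85 - 2 = 83. total_sold = 63
  Event 12 (return 1): 83 + 1 = 84
Final: stock = 84, total_sold = 63

Answer: 63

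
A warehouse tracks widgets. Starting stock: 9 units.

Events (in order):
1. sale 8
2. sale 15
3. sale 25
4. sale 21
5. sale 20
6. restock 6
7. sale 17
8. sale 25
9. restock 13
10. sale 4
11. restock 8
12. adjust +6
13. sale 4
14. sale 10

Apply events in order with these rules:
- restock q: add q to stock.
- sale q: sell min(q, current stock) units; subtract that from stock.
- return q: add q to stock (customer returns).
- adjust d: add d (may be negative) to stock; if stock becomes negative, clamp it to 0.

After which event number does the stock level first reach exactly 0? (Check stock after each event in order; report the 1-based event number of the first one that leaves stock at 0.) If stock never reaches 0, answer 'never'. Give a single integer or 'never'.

Answer: 2

Derivation:
Processing events:
Start: stock = 9
  Event 1 (sale 8): sell min(8,9)=8. stock: 9 - 8 = 1. total_sold = 8
  Event 2 (sale 15): sell min(15,1)=1. stock: 1 - 1 = 0. total_sold = 9
  Event 3 (sale 25): sell min(25,0)=0. stock: 0 - 0 = 0. total_sold = 9
  Event 4 (sale 21): sell min(21,0)=0. stock: 0 - 0 = 0. total_sold = 9
  Event 5 (sale 20): sell min(20,0)=0. stock: 0 - 0 = 0. total_sold = 9
  Event 6 (restock 6): 0 + 6 = 6
  Event 7 (sale 17): sell min(17,6)=6. stock: 6 - 6 = 0. total_sold = 15
  Event 8 (sale 25): sell min(25,0)=0. stock: 0 - 0 = 0. total_sold = 15
  Event 9 (restock 13): 0 + 13 = 13
  Event 10 (sale 4): sell min(4,13)=4. stock: 13 - 4 = 9. total_sold = 19
  Event 11 (restock 8): 9 + 8 = 17
  Event 12 (adjust +6): 17 + 6 = 23
  Event 13 (sale 4): sell min(4,23)=4. stock: 23 - 4 = 19. total_sold = 23
  Event 14 (sale 10): sell min(10,19)=10. stock: 19 - 10 = 9. total_sold = 33
Final: stock = 9, total_sold = 33

First zero at event 2.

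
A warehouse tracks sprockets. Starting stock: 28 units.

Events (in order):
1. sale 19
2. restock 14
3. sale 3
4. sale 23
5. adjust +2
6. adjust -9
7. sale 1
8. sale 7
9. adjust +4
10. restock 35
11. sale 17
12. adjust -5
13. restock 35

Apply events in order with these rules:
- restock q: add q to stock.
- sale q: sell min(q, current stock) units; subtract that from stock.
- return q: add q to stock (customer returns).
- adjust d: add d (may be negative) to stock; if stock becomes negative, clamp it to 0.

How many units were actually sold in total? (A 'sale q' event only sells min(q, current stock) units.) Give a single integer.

Processing events:
Start: stock = 28
  Event 1 (sale 19): sell min(19,28)=19. stock: 28 - 19 = 9. total_sold = 19
  Event 2 (restock 14): 9 + 14 = 23
  Event 3 (sale 3): sell min(3,23)=3. stock: 23 - 3 = 20. total_sold = 22
  Event 4 (sale 23): sell min(23,20)=20. stock: 20 - 20 = 0. total_sold = 42
  Event 5 (adjust +2): 0 + 2 = 2
  Event 6 (adjust -9): 2 + -9 = 0 (clamped to 0)
  Event 7 (sale 1): sell min(1,0)=0. stock: 0 - 0 = 0. total_sold = 42
  Event 8 (sale 7): sell min(7,0)=0. stock: 0 - 0 = 0. total_sold = 42
  Event 9 (adjust +4): 0 + 4 = 4
  Event 10 (restock 35): 4 + 35 = 39
  Event 11 (sale 17): sell min(17,39)=17. stock: 39 - 17 = 22. total_sold = 59
  Event 12 (adjust -5): 22 + -5 = 17
  Event 13 (restock 35): 17 + 35 = 52
Final: stock = 52, total_sold = 59

Answer: 59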